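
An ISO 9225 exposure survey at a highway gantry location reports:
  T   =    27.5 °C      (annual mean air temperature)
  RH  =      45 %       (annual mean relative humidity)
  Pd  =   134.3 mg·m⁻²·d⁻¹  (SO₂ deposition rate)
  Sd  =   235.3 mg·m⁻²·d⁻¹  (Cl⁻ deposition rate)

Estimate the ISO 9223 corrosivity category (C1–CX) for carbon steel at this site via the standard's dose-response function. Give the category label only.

C4

carbon steel: temperature factor f = -0.054·(17.5) = -0.9450
  sulphur-dioxide contribution → 21.63 μm/a
  chloride contribution → 39.96 μm/a
  ⇒ r_corr(carbon steel) = 61.59 μm/a
ISO 9223 Table 2 (carbon steel): 50 < 61.6 ≤ 80 μm/a ⇒ C4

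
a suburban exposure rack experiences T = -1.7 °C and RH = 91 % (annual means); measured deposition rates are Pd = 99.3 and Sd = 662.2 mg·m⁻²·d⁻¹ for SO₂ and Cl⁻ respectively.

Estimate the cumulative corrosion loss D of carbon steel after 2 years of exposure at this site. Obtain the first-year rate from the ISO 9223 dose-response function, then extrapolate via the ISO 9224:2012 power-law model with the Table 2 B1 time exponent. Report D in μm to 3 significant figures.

carbon steel: f(T) = +0.150·(T−10) [T≤10 °C] = -1.7550
  SO₂ term: 1.77·99.3^0.52·exp(0.02·91-1.7550) = 20.64
  Cl⁻ term: 0.102·662.2^0.62·exp(0.033·91+0.04·-1.7) = 107.7
  sum: 20.64 + 107.7 → r_corr = 128.3 μm/a
Power-law: D(2) = r_corr · 2^0.523
  D(2) = 128.3 × 2^0.523 = 128.3 × 1.437 = 184.4 μm

D(2) = 184 μm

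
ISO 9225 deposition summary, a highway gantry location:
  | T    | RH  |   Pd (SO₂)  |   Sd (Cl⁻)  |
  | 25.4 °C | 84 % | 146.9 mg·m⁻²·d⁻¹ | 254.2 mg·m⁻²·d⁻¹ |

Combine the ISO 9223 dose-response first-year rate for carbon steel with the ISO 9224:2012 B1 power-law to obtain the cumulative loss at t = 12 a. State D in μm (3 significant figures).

D(12) = 715 μm

carbon steel: temperature factor f = -0.054·(15.4) = -0.8316
  SO₂ term: 1.77·146.9^0.52·exp(0.02·84-0.8316) = 55.37
  Sd branch = 0.102·Sd^0.62·e^(0.033·RH+0.04·T) = 139.6 μm/a
  r_corr = 55.37 + 139.6 = 195 μm/a
ISO 9224: D(t) = r_corr · t^b with b = 0.523 (carbon steel, B1)
  D(12) = 195 × 12^0.523 = 195 × 3.668 = 715.2 μm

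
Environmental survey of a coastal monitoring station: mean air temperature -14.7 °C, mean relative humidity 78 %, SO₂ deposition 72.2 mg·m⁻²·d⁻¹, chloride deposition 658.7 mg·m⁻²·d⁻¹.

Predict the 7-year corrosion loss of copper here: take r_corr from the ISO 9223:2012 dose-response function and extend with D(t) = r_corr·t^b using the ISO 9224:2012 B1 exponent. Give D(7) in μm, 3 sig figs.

copper: f(T) = +0.126·(T−10) [T≤10 °C] = -3.1122
  SO₂ term: 0.0053·72.2^0.26·exp(0.059·78-3.1122) = 0.07153
  Cl⁻ term: 0.01025·658.7^0.27·exp(0.036·78+0.049·-14.7) = 0.4769
  sum: 0.07153 + 0.4769 → r_corr = 0.5485 μm/a
ISO 9224: D(t) = r_corr · t^b with b = 0.667 (copper, B1)
  D(7) = 0.5485 × 7^0.667 = 0.5485 × 3.662 = 2.008 μm

D(7) = 2.01 μm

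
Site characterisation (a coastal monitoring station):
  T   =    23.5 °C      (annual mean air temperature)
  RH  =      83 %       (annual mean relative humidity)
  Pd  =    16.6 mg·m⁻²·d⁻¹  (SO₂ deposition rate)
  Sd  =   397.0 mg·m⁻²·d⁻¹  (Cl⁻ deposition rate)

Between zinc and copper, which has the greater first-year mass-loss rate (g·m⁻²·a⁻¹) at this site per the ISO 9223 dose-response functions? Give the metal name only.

zinc

zinc: temperature factor f = -0.071·(13.5) = -0.9585
  Pd branch = 0.0129·Pd^0.44·e^(0.046·RH+f) = 0.775 μm/a
  Cl⁻ term: 0.0175·397.0^0.57·exp(0.008·83+0.085·23.5) = 7.59
  sum: 0.775 + 7.59 → r_corr = 8.365 μm/a
  mass loss = 8.365 μm/a × 7.14 g/cm³ = 59.72 g·m⁻²·a⁻¹
copper: f(T) = -0.080·(T−10) [T>10 °C] = -1.0800
  SO₂ term: 0.0053·16.6^0.26·exp(0.059·83-1.0800) = 0.5003
  Sd branch = 0.01025·Sd^0.27·e^(0.036·RH+0.049·T) = 3.237 μm/a
  sum: 0.5003 + 3.237 → r_corr = 3.737 μm/a
  mass loss = 3.737 μm/a × 8.96 g/cm³ = 33.49 g·m⁻²·a⁻¹
Ordering by g·m⁻²·a⁻¹: zinc (59.7) > copper (33.5)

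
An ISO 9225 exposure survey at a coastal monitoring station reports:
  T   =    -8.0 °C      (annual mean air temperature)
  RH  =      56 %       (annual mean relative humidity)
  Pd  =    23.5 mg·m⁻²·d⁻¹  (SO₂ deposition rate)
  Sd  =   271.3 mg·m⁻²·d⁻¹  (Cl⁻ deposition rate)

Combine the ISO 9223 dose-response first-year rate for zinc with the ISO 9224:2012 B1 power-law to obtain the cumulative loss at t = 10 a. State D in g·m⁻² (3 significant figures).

D(10) = 31.6 g·m⁻²

zinc: f(T) = +0.038·(T−10) [T≤10 °C] = -0.6840
  SO₂ term: 0.0129·23.5^0.44·exp(0.046·56-0.6840) = 0.3432
  Cl⁻ term: 0.0175·271.3^0.57·exp(0.008·56+0.085·-8.0) = 0.3383
  r_corr = 0.3432 + 0.3383 = 0.6815 μm/a
Long-term exponent b (ISO 9224 Table 2, B1) = 0.813
  D(10) = 0.6815 × 10^0.813 = 0.6815 × 6.501 = 4.431 μm
  Mass loss = 4.431 μm × 7.14 g/cm³ = 31.64 g·m⁻²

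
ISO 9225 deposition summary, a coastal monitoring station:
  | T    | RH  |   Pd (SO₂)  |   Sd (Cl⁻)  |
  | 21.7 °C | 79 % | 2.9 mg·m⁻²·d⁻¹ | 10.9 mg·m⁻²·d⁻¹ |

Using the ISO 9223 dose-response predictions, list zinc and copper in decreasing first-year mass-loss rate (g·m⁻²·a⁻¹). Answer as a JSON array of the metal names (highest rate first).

["copper", "zinc"]

zinc: temperature factor f = -0.071·(11.7) = -0.8307
  SO₂ term: 0.0129·2.9^0.44·exp(0.046·79-0.8307) = 0.34
  Sd branch = 0.0175·Sd^0.57·e^(0.008·RH+0.085·T) = 0.8126 μm/a
  sum: 0.34 + 0.8126 → r_corr = 1.153 μm/a
  mass loss = 1.153 μm/a × 7.14 g/cm³ = 8.23 g·m⁻²·a⁻¹
copper: temperature factor f = -0.080·(11.7) = -0.9360
  SO₂ term: 0.0053·2.9^0.26·exp(0.059·79-0.9360) = 0.2899
  Cl⁻ term: 0.01025·10.9^0.27·exp(0.036·79+0.049·21.7) = 0.9722
  r_corr = 0.2899 + 0.9722 = 1.262 μm/a
  mass loss = 1.262 μm/a × 8.96 g/cm³ = 11.31 g·m⁻²·a⁻¹
Ordering by g·m⁻²·a⁻¹: copper (11.3) > zinc (8.23)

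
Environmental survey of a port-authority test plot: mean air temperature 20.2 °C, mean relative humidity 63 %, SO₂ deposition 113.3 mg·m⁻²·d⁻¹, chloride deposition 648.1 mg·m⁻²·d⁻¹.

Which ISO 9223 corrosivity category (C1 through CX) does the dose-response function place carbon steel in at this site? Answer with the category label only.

carbon steel: f(T) = -0.054·(T−10) [T>10 °C] = -0.5508
  sulphur-dioxide contribution → 42.09 μm/a
  chloride contribution → 101.3 μm/a
  ⇒ r_corr(carbon steel) = 143.4 μm/a
143 μm/a falls in (80, 200] for carbon steel → category C5

C5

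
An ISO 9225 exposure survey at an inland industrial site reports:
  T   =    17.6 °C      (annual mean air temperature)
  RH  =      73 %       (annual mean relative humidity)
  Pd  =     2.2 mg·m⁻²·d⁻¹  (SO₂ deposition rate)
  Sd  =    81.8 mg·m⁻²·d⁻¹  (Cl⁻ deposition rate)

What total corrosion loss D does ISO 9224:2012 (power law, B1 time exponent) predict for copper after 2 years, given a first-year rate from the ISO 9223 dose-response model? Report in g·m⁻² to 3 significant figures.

copper: temperature factor f = -0.080·(7.6) = -0.6080
  sulphur-dioxide contribution → 0.2629 μm/a
  chloride contribution → 1.104 μm/a
  total first-year rate 1.367 μm/a
ISO 9224: D(t) = r_corr · t^b with b = 0.667 (copper, B1)
  D(2) = 1.367 × 2^0.667 = 1.367 × 1.588 = 2.171 μm
  Mass loss = 2.171 μm × 8.96 g/cm³ = 19.45 g·m⁻²

D(2) = 19.4 g·m⁻²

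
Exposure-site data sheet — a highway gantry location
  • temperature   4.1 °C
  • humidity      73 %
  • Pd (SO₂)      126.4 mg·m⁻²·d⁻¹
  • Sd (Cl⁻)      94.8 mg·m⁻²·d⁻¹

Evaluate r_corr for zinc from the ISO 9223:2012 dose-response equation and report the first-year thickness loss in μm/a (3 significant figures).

r_corr = 3.09 μm/a

zinc: temperature factor f = +0.038·(-5.9) = -0.2242
  SO₂ term: 0.0129·126.4^0.44·exp(0.046·73-0.2242) = 2.491
  Sd branch = 0.0175·Sd^0.57·e^(0.008·RH+0.085·T) = 0.5954 μm/a
  sum: 2.491 + 0.5954 → r_corr = 3.086 μm/a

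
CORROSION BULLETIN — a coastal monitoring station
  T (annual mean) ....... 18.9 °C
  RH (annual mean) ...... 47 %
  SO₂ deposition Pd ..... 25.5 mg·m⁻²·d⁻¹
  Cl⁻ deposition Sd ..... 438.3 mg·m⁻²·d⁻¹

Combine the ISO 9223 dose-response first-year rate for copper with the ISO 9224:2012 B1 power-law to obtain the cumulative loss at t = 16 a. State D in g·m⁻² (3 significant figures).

D(16) = 46.9 g·m⁻²

copper: temperature factor f = -0.080·(8.9) = -0.7120
  SO₂ term: 0.0053·25.5^0.26·exp(0.059·47-0.7120) = 0.09662
  Sd branch = 0.01025·Sd^0.27·e^(0.036·RH+0.049·T) = 0.7262 μm/a
  r_corr = 0.09662 + 0.7262 = 0.8228 μm/a
Power-law: D(16) = r_corr · 16^0.667
  D(16) = 0.8228 × 16^0.667 = 0.8228 × 6.355 = 5.229 μm
  Mass loss = 5.229 μm × 8.96 g/cm³ = 46.85 g·m⁻²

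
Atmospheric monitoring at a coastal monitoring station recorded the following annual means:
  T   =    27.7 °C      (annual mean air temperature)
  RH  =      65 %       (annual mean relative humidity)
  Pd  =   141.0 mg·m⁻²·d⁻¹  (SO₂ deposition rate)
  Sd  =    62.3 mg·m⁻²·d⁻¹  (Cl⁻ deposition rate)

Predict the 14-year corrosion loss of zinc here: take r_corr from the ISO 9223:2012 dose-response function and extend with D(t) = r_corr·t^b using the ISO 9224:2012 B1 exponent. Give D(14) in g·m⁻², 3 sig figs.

zinc: f(T) = -0.071·(T−10) [T>10 °C] = -1.2567
  SO₂ term: 0.0129·141.0^0.44·exp(0.046·65-1.2567) = 0.6442
  Cl⁻ term: 0.0175·62.3^0.57·exp(0.008·65+0.085·27.7) = 3.268
  r_corr = 0.6442 + 3.268 = 3.912 μm/a
Long-term exponent b (ISO 9224 Table 2, B1) = 0.813
  D(14) = 3.912 × 14^0.813 = 3.912 × 8.547 = 33.44 μm
  Mass loss = 33.44 μm × 7.14 g/cm³ = 238.7 g·m⁻²

D(14) = 239 g·m⁻²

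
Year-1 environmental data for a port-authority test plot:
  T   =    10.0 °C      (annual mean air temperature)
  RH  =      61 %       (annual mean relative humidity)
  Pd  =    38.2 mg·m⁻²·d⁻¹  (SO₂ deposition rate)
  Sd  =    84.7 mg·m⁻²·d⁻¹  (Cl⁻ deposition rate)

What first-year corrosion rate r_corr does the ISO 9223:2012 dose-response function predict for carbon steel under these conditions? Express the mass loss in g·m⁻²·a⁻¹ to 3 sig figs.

carbon steel: f(T) = +0.150·(T−10) [T≤10 °C] = +0.0000
  SO₂ term: 1.77·38.2^0.52·exp(0.02·61+0.0000) = 39.86
  Cl⁻ term: 0.102·84.7^0.62·exp(0.033·61+0.04·10.0) = 17.86
  r_corr = 39.86 + 17.86 = 57.71 μm/a
Convert to mass loss: 57.71 μm/a × 7.85 g/cm³ = 453.1 g·m⁻²·a⁻¹

r_corr = 453 g·m⁻²·a⁻¹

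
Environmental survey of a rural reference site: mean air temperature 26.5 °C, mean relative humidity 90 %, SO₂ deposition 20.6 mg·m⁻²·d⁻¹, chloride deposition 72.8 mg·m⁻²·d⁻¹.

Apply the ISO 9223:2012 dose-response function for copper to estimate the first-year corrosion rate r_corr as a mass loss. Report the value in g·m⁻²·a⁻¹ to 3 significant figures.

copper: temperature factor f = -0.080·(16.5) = -1.3200
  SO₂ term: 0.0053·20.6^0.26·exp(0.059·90-1.3200) = 0.6291
  Cl⁻ term: 0.01025·72.8^0.27·exp(0.036·90+0.049·26.5) = 3.052
  sum: 0.6291 + 3.052 → r_corr = 3.681 μm/a
Convert to mass loss: 3.681 μm/a × 8.96 g/cm³ = 32.98 g·m⁻²·a⁻¹

r_corr = 33.0 g·m⁻²·a⁻¹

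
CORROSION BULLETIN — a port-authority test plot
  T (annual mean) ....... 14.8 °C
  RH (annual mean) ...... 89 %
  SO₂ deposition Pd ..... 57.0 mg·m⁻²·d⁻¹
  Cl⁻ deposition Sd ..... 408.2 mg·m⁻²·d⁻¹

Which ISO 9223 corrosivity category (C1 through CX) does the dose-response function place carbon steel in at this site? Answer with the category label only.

carbon steel: T>10 °C ⇒ hinge -0.054·(14.8−10) = -0.2592
  SO₂ term: 1.77·57.0^0.52·exp(0.02·89-0.2592) = 66.3
  Cl⁻ term: 0.102·408.2^0.62·exp(0.033·89+0.04·14.8) = 144.5
  r_corr = 66.3 + 144.5 = 210.8 μm/a
ISO 9223 Table 2 (carbon steel): 200 < 211 ≤ 700 μm/a ⇒ CX

CX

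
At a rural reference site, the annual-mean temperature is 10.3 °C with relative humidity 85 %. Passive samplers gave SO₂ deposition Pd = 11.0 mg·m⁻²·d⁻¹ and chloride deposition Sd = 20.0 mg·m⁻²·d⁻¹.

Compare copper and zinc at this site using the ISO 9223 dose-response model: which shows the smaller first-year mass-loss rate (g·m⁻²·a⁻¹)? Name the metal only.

zinc

copper: f(T) = -0.080·(T−10) [T>10 °C] = -0.0240
  SO₂ term: 0.0053·11.0^0.26·exp(0.059·85-0.0240) = 1.454
  Sd branch = 0.01025·Sd^0.27·e^(0.036·RH+0.049·T) = 0.8131 μm/a
  r_corr = 1.454 + 0.8131 = 2.267 μm/a
  mass loss = 2.267 μm/a × 8.96 g/cm³ = 20.31 g·m⁻²·a⁻¹
zinc: temperature factor f = -0.071·(0.3) = -0.0213
  SO₂ term: 0.0129·11.0^0.44·exp(0.046·85-0.0213) = 1.81
  Cl⁻ term: 0.0175·20.0^0.57·exp(0.008·85+0.085·10.3) = 0.4573
  r_corr = 1.81 + 0.4573 = 2.267 μm/a
  mass loss = 2.267 μm/a × 7.14 g/cm³ = 16.19 g·m⁻²·a⁻¹
Ordering by g·m⁻²·a⁻¹: copper (20.3) > zinc (16.2)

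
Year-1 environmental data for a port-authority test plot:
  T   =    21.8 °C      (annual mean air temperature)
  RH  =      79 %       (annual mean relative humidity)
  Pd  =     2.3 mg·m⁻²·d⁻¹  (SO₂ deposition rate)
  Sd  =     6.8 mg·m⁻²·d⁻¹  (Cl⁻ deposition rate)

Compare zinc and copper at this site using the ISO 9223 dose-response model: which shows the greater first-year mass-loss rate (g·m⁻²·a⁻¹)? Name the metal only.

zinc: T>10 °C ⇒ hinge -0.071·(21.8−10) = -0.8378
  sulphur-dioxide contribution → 0.3049 μm/a
  chloride contribution → 0.6263 μm/a
  ⇒ r_corr(zinc) = 0.9312 μm/a
  mass loss = 0.9312 μm/a × 7.14 g/cm³ = 6.649 g·m⁻²·a⁻¹
copper: T>10 °C ⇒ hinge -0.080·(21.8−10) = -0.9440
  sulphur-dioxide contribution → 0.2708 μm/a
  chloride contribution → 0.8601 μm/a
  ⇒ r_corr(copper) = 1.131 μm/a
  mass loss = 1.131 μm/a × 8.96 g/cm³ = 10.13 g·m⁻²·a⁻¹
Ordering by g·m⁻²·a⁻¹: copper (10.1) > zinc (6.65)

copper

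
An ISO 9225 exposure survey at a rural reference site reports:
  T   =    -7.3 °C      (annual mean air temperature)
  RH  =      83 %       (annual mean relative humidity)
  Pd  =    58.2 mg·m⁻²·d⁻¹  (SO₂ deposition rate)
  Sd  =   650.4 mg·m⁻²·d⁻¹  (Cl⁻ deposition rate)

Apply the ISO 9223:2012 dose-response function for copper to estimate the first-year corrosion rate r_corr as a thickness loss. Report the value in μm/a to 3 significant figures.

copper: f(T) = +0.126·(T−10) [T≤10 °C] = -2.1798
  sulphur-dioxide contribution → 0.2308 μm/a
  chloride contribution → 0.8177 μm/a
  total first-year rate 1.049 μm/a

r_corr = 1.05 μm/a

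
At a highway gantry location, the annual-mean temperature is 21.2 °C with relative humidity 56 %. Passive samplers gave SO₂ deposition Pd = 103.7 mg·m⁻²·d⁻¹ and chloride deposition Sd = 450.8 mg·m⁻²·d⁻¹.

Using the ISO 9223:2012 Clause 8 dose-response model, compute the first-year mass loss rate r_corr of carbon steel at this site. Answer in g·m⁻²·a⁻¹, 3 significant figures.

r_corr = 784 g·m⁻²·a⁻¹

carbon steel: f(T) = -0.054·(T−10) [T>10 °C] = -0.6048
  sulphur-dioxide contribution → 33.11 μm/a
  chloride contribution → 66.82 μm/a
  total first-year rate 99.93 μm/a
Convert to mass loss: 99.93 μm/a × 7.85 g/cm³ = 784.5 g·m⁻²·a⁻¹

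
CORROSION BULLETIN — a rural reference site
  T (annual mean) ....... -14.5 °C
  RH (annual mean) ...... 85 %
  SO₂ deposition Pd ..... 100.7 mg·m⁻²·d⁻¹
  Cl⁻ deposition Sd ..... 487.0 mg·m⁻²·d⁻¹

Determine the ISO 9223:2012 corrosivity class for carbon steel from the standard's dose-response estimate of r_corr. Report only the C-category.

C3

carbon steel: f(T) = +0.150·(T−10) [T≤10 °C] = -3.6750
  SO₂ term: 1.77·100.7^0.52·exp(0.02·85-3.6750) = 2.703
  Cl⁻ term: 0.102·487.0^0.62·exp(0.033·85+0.04·-14.5) = 43.77
  sum: 2.703 + 43.77 → r_corr = 46.47 μm/a
ISO 9223 Table 2 (carbon steel): 25 < 46.5 ≤ 50 μm/a ⇒ C3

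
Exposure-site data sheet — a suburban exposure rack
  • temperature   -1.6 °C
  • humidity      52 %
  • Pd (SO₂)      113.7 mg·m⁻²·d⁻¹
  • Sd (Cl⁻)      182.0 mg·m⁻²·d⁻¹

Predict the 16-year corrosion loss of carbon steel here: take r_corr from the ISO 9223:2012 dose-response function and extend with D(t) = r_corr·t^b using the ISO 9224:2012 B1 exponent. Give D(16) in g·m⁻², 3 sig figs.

D(16) = 793 g·m⁻²

carbon steel: temperature factor f = +0.150·(-11.6) = -1.7400
  Pd branch = 1.77·Pd^0.52·e^(0.02·RH+f) = 10.3 μm/a
  Cl⁻ term: 0.102·182.0^0.62·exp(0.033·52+0.04·-1.6) = 13.41
  r_corr = 10.3 + 13.41 = 23.71 μm/a
Long-term exponent b (ISO 9224 Table 2, B1) = 0.523
  D(16) = 23.71 × 16^0.523 = 23.71 × 4.263 = 101.1 μm
  Mass loss = 101.1 μm × 7.85 g/cm³ = 793.5 g·m⁻²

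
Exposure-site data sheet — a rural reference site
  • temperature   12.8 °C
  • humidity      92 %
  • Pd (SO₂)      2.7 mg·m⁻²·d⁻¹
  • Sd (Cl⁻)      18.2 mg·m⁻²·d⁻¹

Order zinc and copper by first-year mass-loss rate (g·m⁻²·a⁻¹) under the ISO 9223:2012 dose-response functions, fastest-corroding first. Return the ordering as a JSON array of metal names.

["copper", "zinc"]

zinc: T>10 °C ⇒ hinge -0.071·(12.8−10) = -0.1988
  sulphur-dioxide contribution → 1.127 μm/a
  chloride contribution → 0.5668 μm/a
  total first-year rate 1.694 μm/a
  mass loss = 1.694 μm/a × 7.14 g/cm³ = 12.09 g·m⁻²·a⁻¹
copper: f(T) = -0.080·(T−10) [T>10 °C] = -0.2240
  sulphur-dioxide contribution → 1.249 μm/a
  chloride contribution → 1.153 μm/a
  ⇒ r_corr(copper) = 2.402 μm/a
  mass loss = 2.402 μm/a × 8.96 g/cm³ = 21.52 g·m⁻²·a⁻¹
Ordering by g·m⁻²·a⁻¹: copper (21.5) > zinc (12.1)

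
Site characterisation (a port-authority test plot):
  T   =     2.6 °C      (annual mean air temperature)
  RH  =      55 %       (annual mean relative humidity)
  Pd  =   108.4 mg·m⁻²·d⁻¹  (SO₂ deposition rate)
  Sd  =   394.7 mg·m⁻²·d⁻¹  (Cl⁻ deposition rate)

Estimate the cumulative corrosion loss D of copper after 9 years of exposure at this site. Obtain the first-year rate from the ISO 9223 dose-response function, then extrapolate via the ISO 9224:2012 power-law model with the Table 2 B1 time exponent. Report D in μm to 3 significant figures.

D(9) = 2.62 μm

copper: temperature factor f = +0.126·(-7.4) = -0.9324
  Pd branch = 0.0053·Pd^0.26·e^(0.059·RH+f) = 0.181 μm/a
  Sd branch = 0.01025·Sd^0.27·e^(0.036·RH+0.049·T) = 0.4236 μm/a
  r_corr = 0.181 + 0.4236 = 0.6046 μm/a
Power-law: D(9) = r_corr · 9^0.667
  D(9) = 0.6046 × 9^0.667 = 0.6046 × 4.33 = 2.618 μm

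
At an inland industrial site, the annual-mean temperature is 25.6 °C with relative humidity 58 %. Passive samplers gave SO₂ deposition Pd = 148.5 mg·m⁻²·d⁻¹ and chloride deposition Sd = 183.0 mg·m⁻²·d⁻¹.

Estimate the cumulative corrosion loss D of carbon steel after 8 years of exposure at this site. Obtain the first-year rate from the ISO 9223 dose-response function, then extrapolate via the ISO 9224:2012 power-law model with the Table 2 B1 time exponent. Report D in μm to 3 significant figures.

carbon steel: temperature factor f = -0.054·(15.6) = -0.8424
  SO₂ term: 1.77·148.5^0.52·exp(0.02·58-0.8424) = 32.75
  Cl⁻ term: 0.102·183.0^0.62·exp(0.033·58+0.04·25.6) = 48.67
  r_corr = 32.75 + 48.67 = 81.42 μm/a
Power-law: D(8) = r_corr · 8^0.523
  D(8) = 81.42 × 8^0.523 = 81.42 × 2.967 = 241.6 μm

D(8) = 242 μm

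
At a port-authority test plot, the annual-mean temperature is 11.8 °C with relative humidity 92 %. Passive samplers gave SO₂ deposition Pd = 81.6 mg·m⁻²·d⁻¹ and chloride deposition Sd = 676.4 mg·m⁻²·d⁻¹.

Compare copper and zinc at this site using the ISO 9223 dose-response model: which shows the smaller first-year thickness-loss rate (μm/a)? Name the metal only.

copper: temperature factor f = -0.080·(1.8) = -0.1440
  sulphur-dioxide contribution → 3.282 μm/a
  chloride contribution → 2.913 μm/a
  total first-year rate 6.195 μm/a
zinc: T>10 °C ⇒ hinge -0.071·(11.8−10) = -0.1278
  sulphur-dioxide contribution → 5.422 μm/a
  chloride contribution → 4.088 μm/a
  ⇒ r_corr(zinc) = 9.51 μm/a
Ordering by μm/a: zinc (9.51) > copper (6.2)

copper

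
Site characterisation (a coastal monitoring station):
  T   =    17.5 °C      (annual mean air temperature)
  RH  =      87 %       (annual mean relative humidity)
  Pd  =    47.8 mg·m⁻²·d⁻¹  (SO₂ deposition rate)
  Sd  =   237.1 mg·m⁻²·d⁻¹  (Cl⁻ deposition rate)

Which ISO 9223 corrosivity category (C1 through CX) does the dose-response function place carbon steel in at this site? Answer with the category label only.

carbon steel: f(T) = -0.054·(T−10) [T>10 °C] = -0.4050
  sulphur-dioxide contribution → 50.24 μm/a
  chloride contribution → 107.6 μm/a
  ⇒ r_corr(carbon steel) = 157.9 μm/a
Category bounds: 80…200 μm/a bracket r_corr ⇒ C5

C5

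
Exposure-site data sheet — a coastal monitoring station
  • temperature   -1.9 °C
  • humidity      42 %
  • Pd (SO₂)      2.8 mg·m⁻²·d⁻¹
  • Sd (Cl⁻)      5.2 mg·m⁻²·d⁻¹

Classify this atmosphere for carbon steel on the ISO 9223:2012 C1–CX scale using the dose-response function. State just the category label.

C2

carbon steel: f(T) = +0.150·(T−10) [T≤10 °C] = -1.7850
  Pd branch = 1.77·Pd^0.52·e^(0.02·RH+f) = 1.175 μm/a
  Cl⁻ term: 0.102·5.2^0.62·exp(0.033·42+0.04·-1.9) = 1.051
  sum: 1.175 + 1.051 → r_corr = 2.226 μm/a
Category bounds: 1.3…25 μm/a bracket r_corr ⇒ C2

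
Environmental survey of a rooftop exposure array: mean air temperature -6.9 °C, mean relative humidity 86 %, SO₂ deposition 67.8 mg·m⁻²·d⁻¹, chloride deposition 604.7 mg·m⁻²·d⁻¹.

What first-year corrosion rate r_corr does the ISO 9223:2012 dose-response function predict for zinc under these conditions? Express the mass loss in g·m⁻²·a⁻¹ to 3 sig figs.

r_corr = 21.5 g·m⁻²·a⁻¹

zinc: T≤10 °C ⇒ hinge +0.038·(-6.9−10) = -0.6422
  Pd branch = 0.0129·Pd^0.44·e^(0.046·RH+f) = 2.267 μm/a
  Cl⁻ term: 0.0175·604.7^0.57·exp(0.008·86+0.085·-6.9) = 0.7458
  r_corr = 2.267 + 0.7458 = 3.013 μm/a
Convert to mass loss: 3.013 μm/a × 7.14 g/cm³ = 21.51 g·m⁻²·a⁻¹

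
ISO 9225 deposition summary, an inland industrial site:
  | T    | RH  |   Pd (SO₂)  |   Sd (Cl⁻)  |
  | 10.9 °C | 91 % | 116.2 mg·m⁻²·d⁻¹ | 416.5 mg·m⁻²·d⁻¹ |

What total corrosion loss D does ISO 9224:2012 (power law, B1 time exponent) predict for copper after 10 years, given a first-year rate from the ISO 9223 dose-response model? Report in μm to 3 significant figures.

D(10) = 27.9 μm

copper: temperature factor f = -0.080·(0.9) = -0.0720
  SO₂ term: 0.0053·116.2^0.26·exp(0.059·91-0.0720) = 3.645
  Cl⁻ term: 0.01025·416.5^0.27·exp(0.036·91+0.049·10.9) = 2.359
  r_corr = 3.645 + 2.359 = 6.004 μm/a
Long-term exponent b (ISO 9224 Table 2, B1) = 0.667
  D(10) = 6.004 × 10^0.667 = 6.004 × 4.645 = 27.89 μm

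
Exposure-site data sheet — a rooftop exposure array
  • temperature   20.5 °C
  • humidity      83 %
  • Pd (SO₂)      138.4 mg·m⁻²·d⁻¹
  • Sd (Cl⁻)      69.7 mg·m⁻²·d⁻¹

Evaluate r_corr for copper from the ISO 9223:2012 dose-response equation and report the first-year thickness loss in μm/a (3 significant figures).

r_corr = 2.85 μm/a

copper: temperature factor f = -0.080·(10.5) = -0.8400
  sulphur-dioxide contribution → 1.104 μm/a
  chloride contribution → 1.747 μm/a
  total first-year rate 2.851 μm/a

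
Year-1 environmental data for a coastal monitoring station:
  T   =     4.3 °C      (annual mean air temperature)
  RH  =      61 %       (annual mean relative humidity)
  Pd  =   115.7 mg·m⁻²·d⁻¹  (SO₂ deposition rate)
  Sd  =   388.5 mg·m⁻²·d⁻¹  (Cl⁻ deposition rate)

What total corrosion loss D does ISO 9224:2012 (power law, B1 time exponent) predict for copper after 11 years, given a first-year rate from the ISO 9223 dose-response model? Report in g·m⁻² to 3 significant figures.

D(11) = 39.6 g·m⁻²

copper: T≤10 °C ⇒ hinge +0.126·(4.3−10) = -0.7182
  Pd branch = 0.0053·Pd^0.26·e^(0.059·RH+f) = 0.325 μm/a
  Cl⁻ term: 0.01025·388.5^0.27·exp(0.036·61+0.049·4.3) = 0.569
  sum: 0.325 + 0.569 → r_corr = 0.8939 μm/a
Power-law: D(11) = r_corr · 11^0.667
  D(11) = 0.8939 × 11^0.667 = 0.8939 × 4.95 = 4.425 μm
  Mass loss = 4.425 μm × 8.96 g/cm³ = 39.65 g·m⁻²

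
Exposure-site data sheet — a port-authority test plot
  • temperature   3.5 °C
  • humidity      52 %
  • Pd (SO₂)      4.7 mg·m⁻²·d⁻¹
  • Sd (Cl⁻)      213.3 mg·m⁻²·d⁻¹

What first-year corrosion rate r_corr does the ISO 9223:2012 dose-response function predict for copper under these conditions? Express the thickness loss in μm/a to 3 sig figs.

r_corr = 0.412 μm/a

copper: f(T) = +0.126·(T−10) [T≤10 °C] = -0.8190
  SO₂ term: 0.0053·4.7^0.26·exp(0.059·52-0.8190) = 0.07512
  Sd branch = 0.01025·Sd^0.27·e^(0.036·RH+0.049·T) = 0.3365 μm/a
  sum: 0.07512 + 0.3365 → r_corr = 0.4117 μm/a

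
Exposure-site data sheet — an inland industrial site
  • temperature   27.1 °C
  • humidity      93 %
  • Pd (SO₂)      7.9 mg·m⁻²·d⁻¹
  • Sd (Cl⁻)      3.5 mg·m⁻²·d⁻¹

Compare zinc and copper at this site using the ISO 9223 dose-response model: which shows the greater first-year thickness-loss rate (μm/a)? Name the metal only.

zinc: temperature factor f = -0.071·(17.1) = -1.2141
  SO₂ term: 0.0129·7.9^0.44·exp(0.046·93-1.2141) = 0.6858
  Sd branch = 0.0175·Sd^0.57·e^(0.008·RH+0.085·T) = 0.7528 μm/a
  sum: 0.6858 + 0.7528 → r_corr = 1.439 μm/a
copper: temperature factor f = -0.080·(17.1) = -1.3680
  SO₂ term: 0.0053·7.9^0.26·exp(0.059·93-1.3680) = 0.5579
  Cl⁻ term: 0.01025·3.5^0.27·exp(0.036·93+0.049·27.1) = 1.543
  r_corr = 0.5579 + 1.543 = 2.101 μm/a
Ordering by μm/a: copper (2.1) > zinc (1.44)

copper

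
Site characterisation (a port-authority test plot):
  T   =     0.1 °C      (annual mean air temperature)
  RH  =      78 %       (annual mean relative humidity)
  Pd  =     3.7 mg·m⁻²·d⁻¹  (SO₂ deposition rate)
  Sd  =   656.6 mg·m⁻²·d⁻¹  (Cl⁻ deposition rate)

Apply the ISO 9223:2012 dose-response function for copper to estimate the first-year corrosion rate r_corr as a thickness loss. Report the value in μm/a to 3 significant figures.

r_corr = 1.20 μm/a

copper: f(T) = +0.126·(T−10) [T≤10 °C] = -1.2474
  Pd branch = 0.0053·Pd^0.26·e^(0.059·RH+f) = 0.2133 μm/a
  Cl⁻ term: 0.01025·656.6^0.27·exp(0.036·78+0.049·0.1) = 0.9841
  r_corr = 0.2133 + 0.9841 = 1.197 μm/a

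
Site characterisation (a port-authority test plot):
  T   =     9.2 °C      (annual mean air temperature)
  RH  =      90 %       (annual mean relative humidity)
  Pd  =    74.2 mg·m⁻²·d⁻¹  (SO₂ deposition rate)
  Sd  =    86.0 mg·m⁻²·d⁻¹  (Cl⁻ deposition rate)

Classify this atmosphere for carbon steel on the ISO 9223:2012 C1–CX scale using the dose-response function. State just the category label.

carbon steel: T≤10 °C ⇒ hinge +0.150·(9.2−10) = -0.1200
  SO₂ term: 1.77·74.2^0.52·exp(0.02·90-0.1200) = 89.17
  Cl⁻ term: 0.102·86.0^0.62·exp(0.033·90+0.04·9.2) = 45.46
  r_corr = 89.17 + 45.46 = 134.6 μm/a
Category bounds: 80…200 μm/a bracket r_corr ⇒ C5

C5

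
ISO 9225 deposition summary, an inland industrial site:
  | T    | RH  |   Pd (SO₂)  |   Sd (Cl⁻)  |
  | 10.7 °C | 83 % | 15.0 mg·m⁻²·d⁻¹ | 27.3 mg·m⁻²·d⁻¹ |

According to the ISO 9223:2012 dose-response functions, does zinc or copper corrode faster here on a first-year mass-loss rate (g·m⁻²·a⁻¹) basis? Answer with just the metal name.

copper

zinc: temperature factor f = -0.071·(0.7) = -0.0497
  SO₂ term: 0.0129·15.0^0.44·exp(0.046·83-0.0497) = 1.839
  Sd branch = 0.0175·Sd^0.57·e^(0.008·RH+0.085·T) = 0.5559 μm/a
  r_corr = 1.839 + 0.5559 = 2.395 μm/a
  mass loss = 2.395 μm/a × 7.14 g/cm³ = 17.1 g·m⁻²·a⁻¹
copper: f(T) = -0.080·(T−10) [T>10 °C] = -0.0560
  SO₂ term: 0.0053·15.0^0.26·exp(0.059·83-0.0560) = 1.357
  Cl⁻ term: 0.01025·27.3^0.27·exp(0.036·83+0.049·10.7) = 0.8392
  sum: 1.357 + 0.8392 → r_corr = 2.196 μm/a
  mass loss = 2.196 μm/a × 8.96 g/cm³ = 19.68 g·m⁻²·a⁻¹
Ordering by g·m⁻²·a⁻¹: copper (19.7) > zinc (17.1)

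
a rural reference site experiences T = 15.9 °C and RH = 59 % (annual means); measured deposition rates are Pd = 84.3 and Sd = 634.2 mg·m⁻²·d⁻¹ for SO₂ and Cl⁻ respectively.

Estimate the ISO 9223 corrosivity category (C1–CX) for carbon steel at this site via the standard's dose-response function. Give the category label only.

C5

carbon steel: f(T) = -0.054·(T−10) [T>10 °C] = -0.3186
  sulphur-dioxide contribution → 42.02 μm/a
  chloride contribution → 73.75 μm/a
  ⇒ r_corr(carbon steel) = 115.8 μm/a
116 μm/a falls in (80, 200] for carbon steel → category C5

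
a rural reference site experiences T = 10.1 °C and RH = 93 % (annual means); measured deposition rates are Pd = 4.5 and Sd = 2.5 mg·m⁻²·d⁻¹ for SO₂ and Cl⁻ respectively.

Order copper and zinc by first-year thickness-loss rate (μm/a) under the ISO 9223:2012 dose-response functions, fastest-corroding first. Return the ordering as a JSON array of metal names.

copper: temperature factor f = -0.080·(0.1) = -0.0080
  sulphur-dioxide contribution → 1.878 μm/a
  chloride contribution → 0.6125 μm/a
  ⇒ r_corr(copper) = 2.49 μm/a
zinc: f(T) = -0.071·(T−10) [T>10 °C] = -0.0071
  sulphur-dioxide contribution → 1.79 μm/a
  chloride contribution → 0.1465 μm/a
  total first-year rate 1.936 μm/a
Ordering by μm/a: copper (2.49) > zinc (1.94)

["copper", "zinc"]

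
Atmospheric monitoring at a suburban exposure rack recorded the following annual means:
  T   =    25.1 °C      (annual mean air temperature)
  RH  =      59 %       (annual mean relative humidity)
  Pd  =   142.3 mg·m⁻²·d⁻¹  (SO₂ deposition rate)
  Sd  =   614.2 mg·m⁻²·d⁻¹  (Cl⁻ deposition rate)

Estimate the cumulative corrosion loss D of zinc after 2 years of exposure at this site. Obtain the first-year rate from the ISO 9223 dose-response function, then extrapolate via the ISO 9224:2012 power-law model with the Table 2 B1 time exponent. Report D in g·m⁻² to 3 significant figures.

zinc: temperature factor f = -0.071·(15.1) = -1.0721
  Pd branch = 0.0129·Pd^0.44·e^(0.046·RH+f) = 0.5903 μm/a
  Cl⁻ term: 0.0175·614.2^0.57·exp(0.008·59+0.085·25.1) = 9.203
  r_corr = 0.5903 + 9.203 = 9.793 μm/a
Long-term exponent b (ISO 9224 Table 2, B1) = 0.813
  D(2) = 9.793 × 2^0.813 = 9.793 × 1.757 = 17.21 μm
  Mass loss = 17.21 μm × 7.14 g/cm³ = 122.8 g·m⁻²

D(2) = 123 g·m⁻²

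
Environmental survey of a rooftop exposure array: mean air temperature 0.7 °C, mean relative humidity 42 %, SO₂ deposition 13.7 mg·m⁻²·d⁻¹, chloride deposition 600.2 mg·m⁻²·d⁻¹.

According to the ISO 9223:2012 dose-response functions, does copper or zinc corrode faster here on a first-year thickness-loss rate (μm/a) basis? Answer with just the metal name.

zinc

copper: f(T) = +0.126·(T−10) [T≤10 °C] = -1.1718
  Pd branch = 0.0053·Pd^0.26·e^(0.059·RH+f) = 0.03865 μm/a
  Sd branch = 0.01025·Sd^0.27·e^(0.036·RH+0.049·T) = 0.2707 μm/a
  sum: 0.03865 + 0.2707 → r_corr = 0.3093 μm/a
zinc: T≤10 °C ⇒ hinge +0.038·(0.7−10) = -0.3534
  SO₂ term: 0.0129·13.7^0.44·exp(0.046·42-0.3534) = 0.1978
  Cl⁻ term: 0.0175·600.2^0.57·exp(0.008·42+0.085·0.7) = 0.9964
  r_corr = 0.1978 + 0.9964 = 1.194 μm/a
Ordering by μm/a: zinc (1.19) > copper (0.309)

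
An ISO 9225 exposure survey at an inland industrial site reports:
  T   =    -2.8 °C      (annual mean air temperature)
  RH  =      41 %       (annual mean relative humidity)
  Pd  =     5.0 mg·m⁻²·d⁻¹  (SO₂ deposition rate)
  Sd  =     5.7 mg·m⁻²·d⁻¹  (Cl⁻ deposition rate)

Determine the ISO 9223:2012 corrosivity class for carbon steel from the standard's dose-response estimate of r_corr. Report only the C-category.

carbon steel: f(T) = +0.150·(T−10) [T≤10 °C] = -1.9200
  Pd branch = 1.77·Pd^0.52·e^(0.02·RH+f) = 1.361 μm/a
  Cl⁻ term: 0.102·5.7^0.62·exp(0.033·41+0.04·-2.8) = 1.038
  r_corr = 1.361 + 1.038 = 2.399 μm/a
ISO 9223 Table 2 (carbon steel): 1.3 < 2.4 ≤ 25 μm/a ⇒ C2

C2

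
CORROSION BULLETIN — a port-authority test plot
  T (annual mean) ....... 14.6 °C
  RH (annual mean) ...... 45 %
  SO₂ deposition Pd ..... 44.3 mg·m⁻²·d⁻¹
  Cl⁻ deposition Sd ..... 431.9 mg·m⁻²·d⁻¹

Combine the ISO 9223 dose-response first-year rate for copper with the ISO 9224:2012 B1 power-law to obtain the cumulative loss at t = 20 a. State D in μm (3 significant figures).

copper: temperature factor f = -0.080·(4.6) = -0.3680
  sulphur-dioxide contribution → 0.1398 μm/a
  chloride contribution → 0.5452 μm/a
  total first-year rate 0.685 μm/a
ISO 9224: D(t) = r_corr · t^b with b = 0.667 (copper, B1)
  D(20) = 0.685 × 20^0.667 = 0.685 × 7.375 = 5.052 μm

D(20) = 5.05 μm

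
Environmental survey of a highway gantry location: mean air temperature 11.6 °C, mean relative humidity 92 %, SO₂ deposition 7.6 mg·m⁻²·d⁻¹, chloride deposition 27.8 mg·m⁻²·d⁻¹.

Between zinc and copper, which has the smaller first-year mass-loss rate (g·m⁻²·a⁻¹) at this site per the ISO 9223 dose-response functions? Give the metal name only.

zinc

zinc: T>10 °C ⇒ hinge -0.071·(11.6−10) = -0.1136
  SO₂ term: 0.0129·7.6^0.44·exp(0.046·92-0.1136) = 1.935
  Sd branch = 0.0175·Sd^0.57·e^(0.008·RH+0.085·T) = 0.6516 μm/a
  sum: 1.935 + 0.6516 → r_corr = 2.587 μm/a
  mass loss = 2.587 μm/a × 7.14 g/cm³ = 18.47 g·m⁻²·a⁻¹
copper: f(T) = -0.080·(T−10) [T>10 °C] = -0.1280
  SO₂ term: 0.0053·7.6^0.26·exp(0.059·92-0.1280) = 1.799
  Sd branch = 0.01025·Sd^0.27·e^(0.036·RH+0.049·T) = 1.219 μm/a
  r_corr = 1.799 + 1.219 = 3.018 μm/a
  mass loss = 3.018 μm/a × 8.96 g/cm³ = 27.04 g·m⁻²·a⁻¹
Ordering by g·m⁻²·a⁻¹: copper (27) > zinc (18.5)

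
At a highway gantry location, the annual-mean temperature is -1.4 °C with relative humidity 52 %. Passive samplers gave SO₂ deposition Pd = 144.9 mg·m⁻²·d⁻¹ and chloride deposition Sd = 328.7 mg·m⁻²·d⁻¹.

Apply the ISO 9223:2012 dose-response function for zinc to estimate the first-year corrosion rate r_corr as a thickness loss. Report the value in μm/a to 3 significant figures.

zinc: f(T) = +0.038·(T−10) [T≤10 °C] = -0.4332
  sulphur-dioxide contribution → 0.8169 μm/a
  chloride contribution → 0.6406 μm/a
  total first-year rate 1.457 μm/a

r_corr = 1.46 μm/a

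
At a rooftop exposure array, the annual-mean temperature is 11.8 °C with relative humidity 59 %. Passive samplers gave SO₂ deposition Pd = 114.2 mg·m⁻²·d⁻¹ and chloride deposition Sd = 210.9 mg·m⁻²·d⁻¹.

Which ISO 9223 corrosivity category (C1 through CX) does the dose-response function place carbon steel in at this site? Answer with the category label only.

carbon steel: temperature factor f = -0.054·(1.8) = -0.0972
  SO₂ term: 1.77·114.2^0.52·exp(0.02·59-0.0972) = 61.41
  Sd branch = 0.102·Sd^0.62·e^(0.033·RH+0.04·T) = 31.63 μm/a
  sum: 61.41 + 31.63 → r_corr = 93.04 μm/a
Category bounds: 80…200 μm/a bracket r_corr ⇒ C5

C5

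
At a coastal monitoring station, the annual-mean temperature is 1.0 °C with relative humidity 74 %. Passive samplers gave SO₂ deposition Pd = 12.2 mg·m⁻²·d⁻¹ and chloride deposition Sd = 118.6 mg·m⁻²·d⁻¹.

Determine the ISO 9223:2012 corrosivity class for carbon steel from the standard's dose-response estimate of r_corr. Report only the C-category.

C3

carbon steel: T≤10 °C ⇒ hinge +0.150·(1.0−10) = -1.3500
  SO₂ term: 1.77·12.2^0.52·exp(0.02·74-1.3500) = 7.402
  Sd branch = 0.102·Sd^0.62·e^(0.033·RH+0.04·T) = 23.57 μm/a
  r_corr = 7.402 + 23.57 = 30.98 μm/a
Category bounds: 25…50 μm/a bracket r_corr ⇒ C3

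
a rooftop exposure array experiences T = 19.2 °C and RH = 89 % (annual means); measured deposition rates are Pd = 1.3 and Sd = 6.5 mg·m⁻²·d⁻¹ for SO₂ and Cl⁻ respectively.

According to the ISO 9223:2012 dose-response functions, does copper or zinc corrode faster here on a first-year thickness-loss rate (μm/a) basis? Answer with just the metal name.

copper: temperature factor f = -0.080·(9.2) = -0.7360
  SO₂ term: 0.0053·1.3^0.26·exp(0.059·89-0.7360) = 0.5185
  Sd branch = 0.01025·Sd^0.27·e^(0.036·RH+0.049·T) = 1.072 μm/a
  sum: 0.5185 + 1.072 → r_corr = 1.591 μm/a
zinc: f(T) = -0.071·(T−10) [T>10 °C] = -0.6532
  SO₂ term: 0.0129·1.3^0.44·exp(0.046·89-0.6532) = 0.4519
  Cl⁻ term: 0.0175·6.5^0.57·exp(0.008·89+0.085·19.2) = 0.5301
  sum: 0.4519 + 0.5301 → r_corr = 0.982 μm/a
Ordering by μm/a: copper (1.59) > zinc (0.982)

copper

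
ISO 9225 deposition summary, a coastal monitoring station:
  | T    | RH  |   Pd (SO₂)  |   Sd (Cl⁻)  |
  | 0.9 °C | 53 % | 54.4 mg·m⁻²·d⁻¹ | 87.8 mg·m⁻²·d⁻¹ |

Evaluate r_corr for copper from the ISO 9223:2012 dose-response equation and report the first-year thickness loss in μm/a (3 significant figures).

r_corr = 0.350 μm/a

copper: f(T) = +0.126·(T−10) [T≤10 °C] = -1.1466
  Pd branch = 0.0053·Pd^0.26·e^(0.059·RH+f) = 0.1085 μm/a
  Sd branch = 0.01025·Sd^0.27·e^(0.036·RH+0.049·T) = 0.2417 μm/a
  sum: 0.1085 + 0.2417 → r_corr = 0.3502 μm/a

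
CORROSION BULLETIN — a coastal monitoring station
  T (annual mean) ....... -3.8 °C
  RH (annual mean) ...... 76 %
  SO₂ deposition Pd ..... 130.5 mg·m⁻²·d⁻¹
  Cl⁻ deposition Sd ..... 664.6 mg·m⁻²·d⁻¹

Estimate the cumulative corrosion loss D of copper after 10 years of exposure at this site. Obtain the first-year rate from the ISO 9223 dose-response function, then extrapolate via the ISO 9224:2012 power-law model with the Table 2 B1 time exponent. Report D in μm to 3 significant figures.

D(10) = 4.89 μm

copper: T≤10 °C ⇒ hinge +0.126·(-3.8−10) = -1.7388
  sulphur-dioxide contribution → 0.2928 μm/a
  chloride contribution → 0.7589 μm/a
  ⇒ r_corr(copper) = 1.052 μm/a
ISO 9224: D(t) = r_corr · t^b with b = 0.667 (copper, B1)
  D(10) = 1.052 × 10^0.667 = 1.052 × 4.645 = 4.885 μm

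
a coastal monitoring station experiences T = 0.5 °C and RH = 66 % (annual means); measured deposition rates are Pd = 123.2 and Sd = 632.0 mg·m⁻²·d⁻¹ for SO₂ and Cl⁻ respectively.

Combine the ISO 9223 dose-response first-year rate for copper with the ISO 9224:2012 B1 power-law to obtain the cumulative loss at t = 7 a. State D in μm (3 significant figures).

copper: f(T) = +0.126·(T−10) [T≤10 °C] = -1.1970
  Pd branch = 0.0053·Pd^0.26·e^(0.059·RH+f) = 0.2749 μm/a
  Sd branch = 0.01025·Sd^0.27·e^(0.036·RH+0.049·T) = 0.6448 μm/a
  sum: 0.2749 + 0.6448 → r_corr = 0.9197 μm/a
ISO 9224: D(t) = r_corr · t^b with b = 0.667 (copper, B1)
  D(7) = 0.9197 × 7^0.667 = 0.9197 × 3.662 = 3.368 μm

D(7) = 3.37 μm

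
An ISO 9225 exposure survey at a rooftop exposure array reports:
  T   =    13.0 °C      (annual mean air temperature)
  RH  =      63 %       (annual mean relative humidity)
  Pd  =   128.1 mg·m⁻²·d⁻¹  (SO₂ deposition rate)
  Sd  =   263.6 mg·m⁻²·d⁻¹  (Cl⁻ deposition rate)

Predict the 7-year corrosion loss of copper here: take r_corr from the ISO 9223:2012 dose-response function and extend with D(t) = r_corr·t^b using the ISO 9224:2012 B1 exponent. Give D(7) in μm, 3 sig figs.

D(7) = 5.31 μm

copper: T>10 °C ⇒ hinge -0.080·(13.0−10) = -0.2400
  sulphur-dioxide contribution → 0.6057 μm/a
  chloride contribution → 0.8433 μm/a
  total first-year rate 1.449 μm/a
Power-law: D(7) = r_corr · 7^0.667
  D(7) = 1.449 × 7^0.667 = 1.449 × 3.662 = 5.306 μm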